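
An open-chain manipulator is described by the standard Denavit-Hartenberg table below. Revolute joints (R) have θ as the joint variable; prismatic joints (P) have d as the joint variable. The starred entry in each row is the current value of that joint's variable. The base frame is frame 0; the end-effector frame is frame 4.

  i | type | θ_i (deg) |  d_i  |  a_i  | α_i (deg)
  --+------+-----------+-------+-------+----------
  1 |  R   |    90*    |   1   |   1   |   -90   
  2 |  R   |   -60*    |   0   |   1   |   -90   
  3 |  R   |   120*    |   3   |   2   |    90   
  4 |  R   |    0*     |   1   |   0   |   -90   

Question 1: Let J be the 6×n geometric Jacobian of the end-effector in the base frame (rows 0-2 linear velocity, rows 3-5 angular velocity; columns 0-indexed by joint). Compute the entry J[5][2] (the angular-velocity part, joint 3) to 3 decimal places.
axis z_2 = (-0.0000,0.8660,-0.5000); lever o_n−o_2 = (2.2321,2.5311,-1.6160)
cross product → J_v[:, 2] = (-0.1340,-1.1160,-1.9330)
J_ω[:, 2] = z_2
entry J[5][2] = -0.5000

-0.500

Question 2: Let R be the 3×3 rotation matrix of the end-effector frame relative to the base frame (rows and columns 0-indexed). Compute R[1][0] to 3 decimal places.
-0.250

End-effector x-axis (col 0 of R) = (0.8660,-0.2500,-0.4330)
R[1][0] = -0.2500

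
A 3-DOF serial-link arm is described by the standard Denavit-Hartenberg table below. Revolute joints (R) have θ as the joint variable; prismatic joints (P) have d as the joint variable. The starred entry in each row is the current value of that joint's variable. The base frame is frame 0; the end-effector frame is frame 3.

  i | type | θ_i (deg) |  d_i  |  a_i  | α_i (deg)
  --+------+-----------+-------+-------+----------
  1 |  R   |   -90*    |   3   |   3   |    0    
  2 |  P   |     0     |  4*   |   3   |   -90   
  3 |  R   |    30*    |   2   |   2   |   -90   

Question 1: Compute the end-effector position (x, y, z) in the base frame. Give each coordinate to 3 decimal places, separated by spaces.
2.000 -7.732 6.000

after link 1: o_1 = (0.0000, -3.0000, 3.0000)
after link 2: o_2 = (0.0000, -6.0000, 7.0000)
after link 3: o_3 = (2.0000, -7.7321, 6.0000)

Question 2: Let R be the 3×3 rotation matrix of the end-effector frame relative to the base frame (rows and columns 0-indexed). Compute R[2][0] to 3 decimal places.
-0.500

End-effector x-axis (col 0 of R) = (0.0000,-0.8660,-0.5000)
R[2][0] = -0.5000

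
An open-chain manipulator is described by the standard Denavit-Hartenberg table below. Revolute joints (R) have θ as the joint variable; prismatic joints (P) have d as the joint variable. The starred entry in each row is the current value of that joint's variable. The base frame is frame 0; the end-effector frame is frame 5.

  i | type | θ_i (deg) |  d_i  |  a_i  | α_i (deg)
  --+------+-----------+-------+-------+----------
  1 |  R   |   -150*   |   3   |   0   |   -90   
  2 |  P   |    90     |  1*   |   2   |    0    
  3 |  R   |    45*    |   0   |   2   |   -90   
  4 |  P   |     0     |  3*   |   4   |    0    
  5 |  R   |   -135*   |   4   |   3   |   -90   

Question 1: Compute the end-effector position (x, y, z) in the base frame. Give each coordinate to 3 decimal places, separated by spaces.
8.222 1.143 3.207

after link 1: o_1 = (0.0000, 0.0000, 3.0000)
after link 2: o_2 = (0.5000, -0.8660, 1.0000)
after link 3: o_3 = (1.7247, -0.1589, -0.4142)
after link 4: o_4 = (6.0114, 2.3160, -1.1213)
after link 5: o_5 = (8.2225, 1.1431, 3.2071)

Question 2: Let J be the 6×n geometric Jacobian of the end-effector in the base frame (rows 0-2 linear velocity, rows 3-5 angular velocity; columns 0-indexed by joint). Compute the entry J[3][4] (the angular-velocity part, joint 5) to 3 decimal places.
axis z_4 = (0.6124,0.3536,0.7071); lever o_n−o_4 = (2.2111,-1.1729,4.3284)
cross product → J_v[:, 4] = (2.3597,-1.0871,-1.5000)
J_ω[:, 4] = z_4
entry J[3][4] = 0.6124

0.612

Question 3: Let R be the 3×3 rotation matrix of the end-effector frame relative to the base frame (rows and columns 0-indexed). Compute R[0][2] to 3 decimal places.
End-effector z-axis (col 2 of R) = (0.7866,-0.3624,-0.5000)
R[0][2] = 0.7866

0.787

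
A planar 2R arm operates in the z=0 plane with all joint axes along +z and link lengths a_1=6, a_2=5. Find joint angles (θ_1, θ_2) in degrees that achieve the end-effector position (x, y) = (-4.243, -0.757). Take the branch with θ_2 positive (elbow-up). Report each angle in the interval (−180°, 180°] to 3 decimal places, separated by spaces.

134.995 134.997

cos θ_2 = (18.5761−6²−5²)/(2·6·5) = -0.7071; θ_2 = 134.9966° (elbow-up)
β = atan2(-0.7570,-4.2430) = -169.8842°; ψ = atan2(3.5357,2.4647) = 55.1206°
θ_1 = β − ψ = -225.0049°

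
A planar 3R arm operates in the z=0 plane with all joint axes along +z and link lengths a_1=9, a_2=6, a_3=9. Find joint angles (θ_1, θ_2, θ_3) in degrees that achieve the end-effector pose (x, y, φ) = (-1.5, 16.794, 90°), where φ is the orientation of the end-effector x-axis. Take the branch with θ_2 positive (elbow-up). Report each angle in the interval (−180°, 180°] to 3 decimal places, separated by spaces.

60.000 120.002 -90.002

wrist centre = target − a_3·(cos φ, sin φ) = (-1.5000, 7.7940)
cos θ_2 = (62.9964−9²−6²)/(2·9·6) = -0.5000; θ_2 = 120.0022° (elbow-up)
β = atan2(7.7940,-1.5000) = 100.8937°; ψ = atan2(5.1960,5.9998) = 40.8937°
θ_1 = β − ψ = 60.0000°
θ_3 = φ − θ_1 − θ_2 = -90.0022° (wrapped to (-180°,180°])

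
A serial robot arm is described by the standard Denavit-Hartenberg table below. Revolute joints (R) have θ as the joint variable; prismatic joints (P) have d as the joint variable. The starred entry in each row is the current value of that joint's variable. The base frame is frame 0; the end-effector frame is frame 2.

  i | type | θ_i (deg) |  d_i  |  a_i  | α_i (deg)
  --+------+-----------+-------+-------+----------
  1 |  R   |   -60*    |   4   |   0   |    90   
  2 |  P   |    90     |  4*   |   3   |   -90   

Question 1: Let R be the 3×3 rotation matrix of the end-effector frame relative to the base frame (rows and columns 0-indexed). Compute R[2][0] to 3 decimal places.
1.000

End-effector x-axis (col 0 of R) = (0.0000,-0.0000,1.0000)
R[2][0] = 1.0000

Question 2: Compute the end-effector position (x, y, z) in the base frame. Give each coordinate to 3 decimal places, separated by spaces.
-3.464 -2.000 7.000

after link 1: o_1 = (0.0000, 0.0000, 4.0000)
after link 2: o_2 = (-3.4641, -2.0000, 7.0000)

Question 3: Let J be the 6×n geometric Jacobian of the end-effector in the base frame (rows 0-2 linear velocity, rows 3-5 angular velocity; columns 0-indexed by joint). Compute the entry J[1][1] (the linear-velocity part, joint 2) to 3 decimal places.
-0.500

prismatic axis z_1 = (-0.8660,-0.5000,0.0000)
J_v[:, 1] = z_1; J_ω[:, 1] = (0,0,0)
entry J[1][1] = -0.5000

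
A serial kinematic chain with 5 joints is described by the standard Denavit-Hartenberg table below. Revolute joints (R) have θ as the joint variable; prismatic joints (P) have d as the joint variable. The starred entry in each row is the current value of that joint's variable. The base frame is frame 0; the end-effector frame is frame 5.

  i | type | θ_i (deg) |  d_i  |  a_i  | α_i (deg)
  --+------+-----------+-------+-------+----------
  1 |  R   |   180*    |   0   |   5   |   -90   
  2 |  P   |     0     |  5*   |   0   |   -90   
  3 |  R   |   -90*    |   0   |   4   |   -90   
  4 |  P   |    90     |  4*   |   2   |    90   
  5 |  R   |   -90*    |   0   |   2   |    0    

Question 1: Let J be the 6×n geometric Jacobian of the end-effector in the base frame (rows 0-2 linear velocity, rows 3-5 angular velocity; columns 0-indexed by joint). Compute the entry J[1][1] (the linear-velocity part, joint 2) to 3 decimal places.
-1.000

prismatic axis z_1 = (-0.0000,-1.0000,0.0000)
J_v[:, 1] = z_1; J_ω[:, 1] = (0,0,0)
entry J[1][1] = -1.0000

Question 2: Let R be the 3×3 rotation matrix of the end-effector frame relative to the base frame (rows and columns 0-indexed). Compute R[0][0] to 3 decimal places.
End-effector x-axis (col 0 of R) = (1.0000,-0.0000,0.0000)
R[0][0] = 1.0000

1.000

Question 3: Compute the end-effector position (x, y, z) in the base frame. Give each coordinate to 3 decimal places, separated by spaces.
after link 1: o_1 = (-5.0000, 0.0000, 0.0000)
after link 2: o_2 = (-5.0000, -5.0000, 0.0000)
after link 3: o_3 = (-5.0000, -9.0000, 0.0000)
after link 4: o_4 = (-9.0000, -9.0000, 2.0000)
after link 5: o_5 = (-7.0000, -9.0000, 2.0000)

-7.000 -9.000 2.000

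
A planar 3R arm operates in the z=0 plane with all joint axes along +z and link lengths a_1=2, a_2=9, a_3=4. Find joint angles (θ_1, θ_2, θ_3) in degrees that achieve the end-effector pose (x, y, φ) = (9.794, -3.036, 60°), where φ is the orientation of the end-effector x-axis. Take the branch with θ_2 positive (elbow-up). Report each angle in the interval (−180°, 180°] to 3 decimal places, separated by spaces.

wrist centre = target − a_3·(cos φ, sin φ) = (7.7940, -6.5001)
cos θ_2 = (102.9978−2²−9²)/(2·2·9) = 0.4999; θ_2 = 60.0041° (elbow-up)
β = atan2(-6.5001,7.7940) = -39.8277°; ψ = atan2(7.7946,6.4994) = 50.1772°
θ_1 = β − ψ = -90.0049°
θ_3 = φ − θ_1 − θ_2 = 90.0007° (wrapped to (-180°,180°])

-90.005 60.004 90.001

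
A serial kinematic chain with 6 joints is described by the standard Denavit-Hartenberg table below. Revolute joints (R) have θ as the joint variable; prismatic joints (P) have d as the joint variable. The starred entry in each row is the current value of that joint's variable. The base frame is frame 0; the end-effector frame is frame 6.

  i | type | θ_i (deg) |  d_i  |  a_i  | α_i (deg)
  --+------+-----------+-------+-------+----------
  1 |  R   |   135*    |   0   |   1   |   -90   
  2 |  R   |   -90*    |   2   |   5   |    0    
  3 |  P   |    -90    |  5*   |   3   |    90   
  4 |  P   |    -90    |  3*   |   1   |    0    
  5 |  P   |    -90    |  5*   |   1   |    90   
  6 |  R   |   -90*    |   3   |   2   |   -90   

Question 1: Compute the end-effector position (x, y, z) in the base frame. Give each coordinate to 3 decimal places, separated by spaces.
-5.657 -7.071 -1.000

after link 1: o_1 = (-0.7071, 0.7071, 0.0000)
after link 2: o_2 = (-2.1213, -0.7071, 5.0000)
after link 3: o_3 = (-3.5355, -6.3640, 5.0000)
after link 4: o_4 = (-2.8284, -5.6569, 2.0000)
after link 5: o_5 = (-3.5355, -4.9497, -3.0000)
after link 6: o_6 = (-5.6569, -7.0711, -1.0000)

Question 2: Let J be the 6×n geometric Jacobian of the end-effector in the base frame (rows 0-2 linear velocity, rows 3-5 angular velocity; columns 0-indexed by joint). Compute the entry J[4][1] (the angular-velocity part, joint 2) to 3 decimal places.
-0.707

axis z_1 = (-0.7071,-0.7071,0.0000); lever o_n−o_1 = (-4.9497,-7.7782,-1.0000)
cross product → J_v[:, 1] = (0.7071,-0.7071,2.0000)
J_ω[:, 1] = z_1
entry J[4][1] = -0.7071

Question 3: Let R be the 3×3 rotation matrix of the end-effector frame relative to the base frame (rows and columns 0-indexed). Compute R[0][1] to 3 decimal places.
End-effector y-axis (col 1 of R) = (0.7071,0.7071,-0.0000)
R[0][1] = 0.7071

0.707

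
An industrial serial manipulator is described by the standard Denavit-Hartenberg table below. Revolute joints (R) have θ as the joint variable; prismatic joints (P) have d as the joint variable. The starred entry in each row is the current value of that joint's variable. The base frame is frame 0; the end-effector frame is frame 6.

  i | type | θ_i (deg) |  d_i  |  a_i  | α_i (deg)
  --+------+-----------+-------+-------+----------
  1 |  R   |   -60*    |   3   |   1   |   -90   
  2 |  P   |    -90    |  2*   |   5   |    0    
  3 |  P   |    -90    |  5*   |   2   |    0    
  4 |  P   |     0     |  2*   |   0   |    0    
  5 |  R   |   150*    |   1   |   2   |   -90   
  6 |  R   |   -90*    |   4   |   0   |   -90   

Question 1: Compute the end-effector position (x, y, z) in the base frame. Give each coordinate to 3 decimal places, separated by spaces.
10.026 2.634 5.536

after link 1: o_1 = (0.5000, -0.8660, 3.0000)
after link 2: o_2 = (2.2321, 0.1340, 8.0000)
after link 3: o_3 = (5.5622, 4.3660, 8.0000)
after link 4: o_4 = (7.2942, 5.3660, 8.0000)
after link 5: o_5 = (9.0263, 4.3660, 9.0000)
after link 6: o_6 = (10.0263, 2.6340, 5.5359)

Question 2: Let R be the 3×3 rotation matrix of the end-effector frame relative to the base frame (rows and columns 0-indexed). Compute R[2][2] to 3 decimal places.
End-effector z-axis (col 2 of R) = (0.4330,-0.7500,0.5000)
R[2][2] = 0.5000

0.500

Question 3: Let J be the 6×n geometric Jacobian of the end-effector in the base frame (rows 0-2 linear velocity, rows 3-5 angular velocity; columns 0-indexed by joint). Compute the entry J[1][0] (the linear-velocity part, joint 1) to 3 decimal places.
axis z_0 = ẑ; lever o_n−o_0 = (10.0263,2.6340,5.5359)
cross product → J_v[:, 0] = (-2.6340,10.0263,0.0000)
J_ω[:, 0] = z_0
entry J[1][0] = 10.0263

10.026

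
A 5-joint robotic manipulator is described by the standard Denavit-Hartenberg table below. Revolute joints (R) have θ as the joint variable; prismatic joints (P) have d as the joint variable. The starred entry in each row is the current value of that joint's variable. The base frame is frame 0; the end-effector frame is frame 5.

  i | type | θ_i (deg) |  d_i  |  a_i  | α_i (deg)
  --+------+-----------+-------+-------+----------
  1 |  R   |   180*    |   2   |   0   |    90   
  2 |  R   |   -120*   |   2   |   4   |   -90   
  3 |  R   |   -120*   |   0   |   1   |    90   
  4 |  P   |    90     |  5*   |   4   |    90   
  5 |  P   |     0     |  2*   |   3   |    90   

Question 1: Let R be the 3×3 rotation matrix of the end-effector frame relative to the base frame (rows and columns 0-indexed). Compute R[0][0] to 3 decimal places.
End-effector x-axis (col 0 of R) = (-0.8660,0.0000,-0.5000)
R[0][0] = -0.8660

-0.866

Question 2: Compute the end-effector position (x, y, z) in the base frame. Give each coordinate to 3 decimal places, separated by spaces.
after link 1: o_1 = (0.0000, 0.0000, 2.0000)
after link 2: o_2 = (2.0000, 2.0000, -1.4641)
after link 3: o_3 = (1.7500, 2.8660, -1.0311)
after link 4: o_4 = (-3.8792, 0.3660, 0.7189)
after link 5: o_5 = (-6.9772, 2.0981, 0.0849)

-6.977 2.098 0.085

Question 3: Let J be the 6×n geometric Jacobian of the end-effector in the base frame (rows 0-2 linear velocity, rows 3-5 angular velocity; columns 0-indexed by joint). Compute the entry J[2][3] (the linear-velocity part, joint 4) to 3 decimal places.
prismatic axis z_3 = (-0.4330,-0.5000,0.7500)
J_v[:, 3] = z_3; J_ω[:, 3] = (0,0,0)
entry J[2][3] = 0.7500

0.750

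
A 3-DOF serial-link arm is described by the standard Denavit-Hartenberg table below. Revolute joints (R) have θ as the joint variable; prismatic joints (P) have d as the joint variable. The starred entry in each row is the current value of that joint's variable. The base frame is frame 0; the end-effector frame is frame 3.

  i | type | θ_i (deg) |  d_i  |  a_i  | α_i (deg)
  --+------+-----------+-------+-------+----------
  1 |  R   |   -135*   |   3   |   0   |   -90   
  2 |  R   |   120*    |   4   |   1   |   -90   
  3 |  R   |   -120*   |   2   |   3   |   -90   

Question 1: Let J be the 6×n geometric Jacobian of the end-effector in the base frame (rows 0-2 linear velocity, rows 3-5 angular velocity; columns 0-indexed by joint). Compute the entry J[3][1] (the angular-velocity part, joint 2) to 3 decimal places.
axis z_1 = (0.7071,-0.7071,0.0000); lever o_n−o_1 = (5.7135,-3.6176,1.4330)
cross product → J_v[:, 1] = (-1.0133,-1.0133,1.4821)
J_ω[:, 1] = z_1
entry J[3][1] = 0.7071

0.707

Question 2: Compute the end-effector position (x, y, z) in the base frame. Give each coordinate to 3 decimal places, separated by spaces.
5.714 -3.618 4.433

after link 1: o_1 = (0.0000, 0.0000, 3.0000)
after link 2: o_2 = (3.1820, -2.4749, 2.1340)
after link 3: o_3 = (5.7135, -3.6176, 4.4330)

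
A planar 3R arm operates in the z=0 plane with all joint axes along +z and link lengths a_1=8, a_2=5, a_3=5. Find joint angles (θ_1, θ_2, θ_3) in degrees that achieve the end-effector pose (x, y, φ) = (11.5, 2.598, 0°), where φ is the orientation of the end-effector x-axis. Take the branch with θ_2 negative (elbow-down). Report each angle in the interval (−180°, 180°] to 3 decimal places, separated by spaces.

59.999 -120.000 60.001

wrist centre = target − a_3·(cos φ, sin φ) = (6.5000, 2.5980)
cos θ_2 = (48.9996−8²−5²)/(2·8·5) = -0.5000; θ_2 = -120.0003° (elbow-down)
β = atan2(2.5980,6.5000) = 21.7862°; ψ = atan2(-4.3301,5.5000) = -38.2132°
θ_1 = β − ψ = 59.9995°
θ_3 = φ − θ_1 − θ_2 = 60.0009° (wrapped to (-180°,180°])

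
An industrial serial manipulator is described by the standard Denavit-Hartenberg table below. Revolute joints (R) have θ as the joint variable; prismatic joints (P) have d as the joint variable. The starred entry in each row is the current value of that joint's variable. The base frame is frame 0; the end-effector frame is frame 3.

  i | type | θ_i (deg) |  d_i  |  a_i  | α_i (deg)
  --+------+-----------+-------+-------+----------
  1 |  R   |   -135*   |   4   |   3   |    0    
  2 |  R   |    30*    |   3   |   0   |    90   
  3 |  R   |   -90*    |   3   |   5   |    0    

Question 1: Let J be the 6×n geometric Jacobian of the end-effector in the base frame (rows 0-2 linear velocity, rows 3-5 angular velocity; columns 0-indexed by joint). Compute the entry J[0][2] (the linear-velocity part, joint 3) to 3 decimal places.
axis z_2 = (-0.9659,0.2588,0.0000); lever o_n−o_2 = (-2.8978,0.7765,-5.0000)
cross product → J_v[:, 2] = (-1.2941,-4.8296,0.0000)
J_ω[:, 2] = z_2
entry J[0][2] = -1.2941

-1.294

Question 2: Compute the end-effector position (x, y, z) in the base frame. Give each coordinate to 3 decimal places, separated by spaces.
after link 1: o_1 = (-2.1213, -2.1213, 4.0000)
after link 2: o_2 = (-2.1213, -2.1213, 7.0000)
after link 3: o_3 = (-5.0191, -1.3449, 2.0000)

-5.019 -1.345 2.000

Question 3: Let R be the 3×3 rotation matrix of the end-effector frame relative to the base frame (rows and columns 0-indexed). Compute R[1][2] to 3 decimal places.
End-effector z-axis (col 2 of R) = (-0.9659,0.2588,0.0000)
R[1][2] = 0.2588

0.259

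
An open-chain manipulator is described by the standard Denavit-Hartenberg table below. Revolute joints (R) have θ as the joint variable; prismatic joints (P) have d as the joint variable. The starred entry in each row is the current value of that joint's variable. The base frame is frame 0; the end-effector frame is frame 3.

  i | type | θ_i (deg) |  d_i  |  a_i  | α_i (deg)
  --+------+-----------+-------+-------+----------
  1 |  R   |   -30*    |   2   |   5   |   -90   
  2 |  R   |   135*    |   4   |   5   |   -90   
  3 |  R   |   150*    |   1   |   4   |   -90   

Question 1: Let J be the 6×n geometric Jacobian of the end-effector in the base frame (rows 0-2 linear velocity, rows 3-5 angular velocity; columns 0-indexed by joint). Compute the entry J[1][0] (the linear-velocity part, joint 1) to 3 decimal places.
3.777

axis z_0 = ẑ; lever o_n−o_0 = (3.7772,0.1286,1.6211)
cross product → J_v[:, 0] = (-0.1286,3.7772,0.0000)
J_ω[:, 0] = z_0
entry J[1][0] = 3.7772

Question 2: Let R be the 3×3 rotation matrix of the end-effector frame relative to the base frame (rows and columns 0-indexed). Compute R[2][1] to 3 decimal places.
-0.707

End-effector y-axis (col 1 of R) = (0.6124,-0.3536,-0.7071)
R[2][1] = -0.7071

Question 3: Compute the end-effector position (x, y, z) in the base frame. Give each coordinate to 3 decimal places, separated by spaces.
after link 1: o_1 = (4.3301, -2.5000, 2.0000)
after link 2: o_2 = (3.2683, 2.7319, -1.5355)
after link 3: o_3 = (3.7772, 0.1286, 1.6211)

3.777 0.129 1.621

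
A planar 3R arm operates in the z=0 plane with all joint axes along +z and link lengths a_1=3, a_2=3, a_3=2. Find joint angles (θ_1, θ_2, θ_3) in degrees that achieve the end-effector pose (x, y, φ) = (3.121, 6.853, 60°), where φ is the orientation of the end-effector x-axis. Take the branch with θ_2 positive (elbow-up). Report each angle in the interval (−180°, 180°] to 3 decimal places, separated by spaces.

44.990 45.023 -30.013

wrist centre = target − a_3·(cos φ, sin φ) = (2.1210, 5.1209)
cos θ_2 = (30.7228−3²−3²)/(2·3·3) = 0.7068; θ_2 = 45.0232° (elbow-up)
β = atan2(5.1209,2.1210) = 67.5016°; ψ = atan2(2.1222,5.1205) = 22.5116°
θ_1 = β − ψ = 44.9900°
θ_3 = φ − θ_1 − θ_2 = -30.0132° (wrapped to (-180°,180°])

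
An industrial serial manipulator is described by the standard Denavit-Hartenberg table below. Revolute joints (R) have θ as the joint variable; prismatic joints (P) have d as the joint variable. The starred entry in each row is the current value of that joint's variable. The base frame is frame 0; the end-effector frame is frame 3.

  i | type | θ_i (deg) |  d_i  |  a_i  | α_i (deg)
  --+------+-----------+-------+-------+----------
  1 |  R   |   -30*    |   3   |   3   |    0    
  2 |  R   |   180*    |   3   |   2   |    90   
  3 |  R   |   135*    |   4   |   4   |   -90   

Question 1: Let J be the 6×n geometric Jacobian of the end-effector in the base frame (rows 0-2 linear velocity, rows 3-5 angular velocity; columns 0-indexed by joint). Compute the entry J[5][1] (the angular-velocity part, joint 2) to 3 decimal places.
axis z_1 = (0.0000,0.0000,1.0000); lever o_n−o_1 = (2.7174,3.0499,5.8284)
cross product → J_v[:, 1] = (-3.0499,2.7174,0.0000)
J_ω[:, 1] = z_1
entry J[5][1] = 1.0000

1.000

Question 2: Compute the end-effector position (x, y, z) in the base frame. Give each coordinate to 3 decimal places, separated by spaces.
after link 1: o_1 = (2.5981, -1.5000, 3.0000)
after link 2: o_2 = (0.8660, -0.5000, 6.0000)
after link 3: o_3 = (5.3155, 1.5499, 8.8284)

5.316 1.550 8.828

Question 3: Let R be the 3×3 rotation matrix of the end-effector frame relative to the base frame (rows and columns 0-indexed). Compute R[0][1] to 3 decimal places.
End-effector y-axis (col 1 of R) = (-0.5000,-0.8660,-0.0000)
R[0][1] = -0.5000

-0.500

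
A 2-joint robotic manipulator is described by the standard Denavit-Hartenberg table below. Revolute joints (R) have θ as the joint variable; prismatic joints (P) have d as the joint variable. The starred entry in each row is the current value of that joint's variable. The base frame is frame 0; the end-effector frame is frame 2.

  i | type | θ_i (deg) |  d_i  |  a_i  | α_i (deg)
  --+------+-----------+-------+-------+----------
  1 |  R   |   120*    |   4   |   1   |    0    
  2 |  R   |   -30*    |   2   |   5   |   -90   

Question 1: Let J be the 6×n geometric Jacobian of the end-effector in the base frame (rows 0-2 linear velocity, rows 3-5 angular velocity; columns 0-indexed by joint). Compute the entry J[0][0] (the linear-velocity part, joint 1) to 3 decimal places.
axis z_0 = ẑ; lever o_n−o_0 = (-0.5000,5.8660,6.0000)
cross product → J_v[:, 0] = (-5.8660,-0.5000,0.0000)
J_ω[:, 0] = z_0
entry J[0][0] = -5.8660

-5.866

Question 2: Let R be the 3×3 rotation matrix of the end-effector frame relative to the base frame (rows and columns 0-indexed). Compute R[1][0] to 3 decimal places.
1.000

End-effector x-axis (col 0 of R) = (0.0000,1.0000,0.0000)
R[1][0] = 1.0000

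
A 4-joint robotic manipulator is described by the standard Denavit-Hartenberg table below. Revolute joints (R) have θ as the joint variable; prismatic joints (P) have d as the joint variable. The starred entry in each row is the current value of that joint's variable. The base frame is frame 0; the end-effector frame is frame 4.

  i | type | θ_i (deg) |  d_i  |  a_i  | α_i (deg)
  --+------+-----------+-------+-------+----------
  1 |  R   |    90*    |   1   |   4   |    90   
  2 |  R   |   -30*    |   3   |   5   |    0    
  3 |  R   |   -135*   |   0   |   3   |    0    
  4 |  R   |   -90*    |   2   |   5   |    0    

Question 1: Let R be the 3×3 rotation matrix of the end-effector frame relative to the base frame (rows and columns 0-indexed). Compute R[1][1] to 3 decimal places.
-0.966

End-effector y-axis (col 1 of R) = (-0.0000,-0.9659,-0.2588)
R[1][1] = -0.9659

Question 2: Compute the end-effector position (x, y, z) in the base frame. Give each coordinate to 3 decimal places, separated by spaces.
after link 1: o_1 = (0.0000, 4.0000, 1.0000)
after link 2: o_2 = (3.0000, 8.3301, -1.5000)
after link 3: o_3 = (3.0000, 5.4323, -2.2765)
after link 4: o_4 = (5.0000, 4.1383, 2.5532)

5.000 4.138 2.553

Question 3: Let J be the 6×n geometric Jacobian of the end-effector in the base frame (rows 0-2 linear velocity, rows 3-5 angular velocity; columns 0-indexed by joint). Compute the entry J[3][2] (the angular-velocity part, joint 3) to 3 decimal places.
axis z_2 = (1.0000,-0.0000,0.0000); lever o_n−o_2 = (2.0000,-4.1919,4.0532)
cross product → J_v[:, 2] = (0.0000,-4.0532,-4.1919)
J_ω[:, 2] = z_2
entry J[3][2] = 1.0000

1.000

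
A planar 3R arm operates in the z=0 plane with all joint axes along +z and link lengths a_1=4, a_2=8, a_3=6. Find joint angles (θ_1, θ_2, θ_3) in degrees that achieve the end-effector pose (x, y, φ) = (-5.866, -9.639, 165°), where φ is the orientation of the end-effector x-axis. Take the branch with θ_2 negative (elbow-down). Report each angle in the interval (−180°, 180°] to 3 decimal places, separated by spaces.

wrist centre = target − a_3·(cos φ, sin φ) = (-0.0704, -11.1919)
cos θ_2 = (125.2639−4²−8²)/(2·4·8) = 0.7072; θ_2 = -44.9885° (elbow-down)
β = atan2(-11.1919,-0.0704) = -90.3606°; ψ = atan2(-5.6557,9.6580) = -30.3532°
θ_1 = β − ψ = -60.0074°
θ_3 = φ − θ_1 − θ_2 = -90.0041° (wrapped to (-180°,180°])

-60.007 -44.989 -90.004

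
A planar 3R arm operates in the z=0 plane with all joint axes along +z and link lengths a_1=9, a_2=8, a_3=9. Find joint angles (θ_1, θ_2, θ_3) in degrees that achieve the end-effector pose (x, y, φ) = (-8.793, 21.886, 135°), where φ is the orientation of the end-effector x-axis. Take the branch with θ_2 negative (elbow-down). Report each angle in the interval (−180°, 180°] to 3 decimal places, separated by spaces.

119.996 -44.994 59.999

wrist centre = target − a_3·(cos φ, sin φ) = (-2.4290, 15.5220)
cos θ_2 = (246.8339−9²−8²)/(2·9·8) = 0.7072; θ_2 = -44.9941° (elbow-down)
β = atan2(15.5220,-2.4290) = 98.8941°; ψ = atan2(-5.6563,14.6574) = -21.1015°
θ_1 = β − ψ = 119.9955°
θ_3 = φ − θ_1 − θ_2 = 59.9985° (wrapped to (-180°,180°])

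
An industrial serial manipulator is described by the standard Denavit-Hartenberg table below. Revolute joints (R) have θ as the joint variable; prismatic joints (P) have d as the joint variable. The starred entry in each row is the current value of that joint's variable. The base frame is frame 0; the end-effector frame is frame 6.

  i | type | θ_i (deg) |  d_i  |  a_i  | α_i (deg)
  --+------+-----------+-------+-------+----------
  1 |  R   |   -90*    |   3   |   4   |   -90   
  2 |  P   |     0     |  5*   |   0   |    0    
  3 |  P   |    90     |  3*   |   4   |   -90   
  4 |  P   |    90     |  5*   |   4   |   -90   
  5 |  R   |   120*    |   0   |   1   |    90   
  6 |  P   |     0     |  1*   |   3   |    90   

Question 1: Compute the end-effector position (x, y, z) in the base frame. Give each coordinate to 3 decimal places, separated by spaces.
after link 1: o_1 = (0.0000, -4.0000, 3.0000)
after link 2: o_2 = (5.0000, -4.0000, 3.0000)
after link 3: o_3 = (8.0000, -4.0000, -1.0000)
after link 4: o_4 = (4.0000, 1.0000, -1.0000)
after link 5: o_5 = (4.5000, 0.1340, -1.0000)
after link 6: o_6 = (5.1340, -2.9641, -1.0000)

5.134 -2.964 -1.000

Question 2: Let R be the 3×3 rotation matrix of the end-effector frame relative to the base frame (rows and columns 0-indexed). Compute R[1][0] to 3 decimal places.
-0.866

End-effector x-axis (col 0 of R) = (0.5000,-0.8660,0.0000)
R[1][0] = -0.8660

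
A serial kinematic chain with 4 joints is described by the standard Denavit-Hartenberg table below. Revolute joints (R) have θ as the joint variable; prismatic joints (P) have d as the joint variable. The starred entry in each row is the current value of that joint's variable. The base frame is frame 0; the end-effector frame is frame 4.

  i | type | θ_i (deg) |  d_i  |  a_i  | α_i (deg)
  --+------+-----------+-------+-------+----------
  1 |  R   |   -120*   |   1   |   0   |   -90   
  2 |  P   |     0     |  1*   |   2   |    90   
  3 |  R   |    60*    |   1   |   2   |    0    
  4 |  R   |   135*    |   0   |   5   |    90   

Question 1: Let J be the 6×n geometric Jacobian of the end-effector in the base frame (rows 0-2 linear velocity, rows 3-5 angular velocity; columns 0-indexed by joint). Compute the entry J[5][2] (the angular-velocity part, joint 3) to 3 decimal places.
1.000

axis z_2 = (0.0000,0.0000,1.0000); lever o_n−o_2 = (2.2941,3.0976,1.0000)
cross product → J_v[:, 2] = (-3.0976,2.2941,0.0000)
J_ω[:, 2] = z_2
entry J[5][2] = 1.0000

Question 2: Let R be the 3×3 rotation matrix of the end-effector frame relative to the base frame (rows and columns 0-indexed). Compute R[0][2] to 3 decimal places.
0.966

End-effector z-axis (col 2 of R) = (0.9659,-0.2588,0.0000)
R[0][2] = 0.9659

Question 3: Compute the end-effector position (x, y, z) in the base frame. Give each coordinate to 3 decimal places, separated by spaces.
2.160 0.866 2.000

after link 1: o_1 = (0.0000, 0.0000, 1.0000)
after link 2: o_2 = (-0.1340, -2.2321, 1.0000)
after link 3: o_3 = (0.8660, -3.9641, 2.0000)
after link 4: o_4 = (2.1601, 0.8655, 2.0000)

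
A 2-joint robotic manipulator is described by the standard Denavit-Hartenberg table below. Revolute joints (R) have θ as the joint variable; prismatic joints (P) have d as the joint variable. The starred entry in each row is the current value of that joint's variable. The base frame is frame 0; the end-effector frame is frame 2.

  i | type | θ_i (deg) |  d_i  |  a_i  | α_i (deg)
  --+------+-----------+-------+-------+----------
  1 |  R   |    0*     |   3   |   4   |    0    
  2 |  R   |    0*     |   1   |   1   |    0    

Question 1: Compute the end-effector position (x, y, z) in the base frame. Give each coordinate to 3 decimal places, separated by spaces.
after link 1: o_1 = (4.0000, 0.0000, 3.0000)
after link 2: o_2 = (5.0000, 0.0000, 4.0000)

5.000 0.000 4.000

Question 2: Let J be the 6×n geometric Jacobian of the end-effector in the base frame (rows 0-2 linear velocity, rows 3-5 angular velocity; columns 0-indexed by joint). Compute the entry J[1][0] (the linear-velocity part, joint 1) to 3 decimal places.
axis z_0 = ẑ; lever o_n−o_0 = (5.0000,0.0000,4.0000)
cross product → J_v[:, 0] = (0.0000,5.0000,0.0000)
J_ω[:, 0] = z_0
entry J[1][0] = 5.0000

5.000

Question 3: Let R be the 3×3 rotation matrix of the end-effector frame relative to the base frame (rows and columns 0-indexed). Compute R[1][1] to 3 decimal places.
1.000

End-effector y-axis (col 1 of R) = (0.0000,1.0000,0.0000)
R[1][1] = 1.0000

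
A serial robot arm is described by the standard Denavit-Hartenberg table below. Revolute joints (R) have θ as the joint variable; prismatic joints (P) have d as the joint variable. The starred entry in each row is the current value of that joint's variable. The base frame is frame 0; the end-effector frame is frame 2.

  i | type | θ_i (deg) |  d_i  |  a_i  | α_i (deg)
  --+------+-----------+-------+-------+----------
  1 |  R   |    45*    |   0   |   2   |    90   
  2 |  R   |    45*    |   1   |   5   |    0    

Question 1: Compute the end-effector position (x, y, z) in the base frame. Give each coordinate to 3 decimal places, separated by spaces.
after link 1: o_1 = (1.4142, 1.4142, 0.0000)
after link 2: o_2 = (4.6213, 3.2071, 3.5355)

4.621 3.207 3.536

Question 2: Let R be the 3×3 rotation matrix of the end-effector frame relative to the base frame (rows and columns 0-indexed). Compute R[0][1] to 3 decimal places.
End-effector y-axis (col 1 of R) = (-0.5000,-0.5000,0.7071)
R[0][1] = -0.5000

-0.500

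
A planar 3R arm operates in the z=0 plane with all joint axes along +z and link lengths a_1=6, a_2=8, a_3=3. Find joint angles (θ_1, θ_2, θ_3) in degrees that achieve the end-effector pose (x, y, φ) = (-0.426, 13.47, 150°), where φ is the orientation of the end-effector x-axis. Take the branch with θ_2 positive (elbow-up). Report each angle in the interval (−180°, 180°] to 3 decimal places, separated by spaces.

45.000 60.001 45.000

wrist centre = target − a_3·(cos φ, sin φ) = (2.1721, 11.9700)
cos θ_2 = (147.9988−6²−8²)/(2·6·8) = 0.5000; θ_2 = 60.0008° (elbow-up)
β = atan2(11.9700,2.1721) = 79.7150°; ψ = atan2(6.9283,9.9999) = 34.7155°
θ_1 = β − ψ = 44.9995°
θ_3 = φ − θ_1 − θ_2 = 44.9997° (wrapped to (-180°,180°])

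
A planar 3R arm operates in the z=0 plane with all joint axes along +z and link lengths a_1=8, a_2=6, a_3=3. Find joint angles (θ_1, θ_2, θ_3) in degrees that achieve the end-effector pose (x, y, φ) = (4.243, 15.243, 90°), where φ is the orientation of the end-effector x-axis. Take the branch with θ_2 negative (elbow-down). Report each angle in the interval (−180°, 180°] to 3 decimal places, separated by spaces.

89.995 -44.990 44.995

wrist centre = target − a_3·(cos φ, sin φ) = (4.2430, 12.2430)
cos θ_2 = (167.8941−8²−6²)/(2·8·6) = 0.7072; θ_2 = -44.9900° (elbow-down)
β = atan2(12.2430,4.2430) = 70.8855°; ψ = atan2(-4.2419,12.2434) = -19.1094°
θ_1 = β − ψ = 89.9949°
θ_3 = φ − θ_1 − θ_2 = 44.9951° (wrapped to (-180°,180°])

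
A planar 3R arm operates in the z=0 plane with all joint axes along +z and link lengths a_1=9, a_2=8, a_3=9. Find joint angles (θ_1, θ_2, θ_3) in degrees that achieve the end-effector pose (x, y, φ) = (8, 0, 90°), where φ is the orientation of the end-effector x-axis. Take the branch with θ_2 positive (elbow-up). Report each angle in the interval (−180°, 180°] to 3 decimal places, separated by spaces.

wrist centre = target − a_3·(cos φ, sin φ) = (8.0000, -9.0000)
cos θ_2 = (145.0000−9²−8²)/(2·9·8) = 0.0000; θ_2 = 90.0000° (elbow-up)
β = atan2(-9.0000,8.0000) = -48.3665°; ψ = atan2(8.0000,9.0000) = 41.6335°
θ_1 = β − ψ = -90.0000°
θ_3 = φ − θ_1 − θ_2 = 90.0000° (wrapped to (-180°,180°])

-90.000 90.000 90.000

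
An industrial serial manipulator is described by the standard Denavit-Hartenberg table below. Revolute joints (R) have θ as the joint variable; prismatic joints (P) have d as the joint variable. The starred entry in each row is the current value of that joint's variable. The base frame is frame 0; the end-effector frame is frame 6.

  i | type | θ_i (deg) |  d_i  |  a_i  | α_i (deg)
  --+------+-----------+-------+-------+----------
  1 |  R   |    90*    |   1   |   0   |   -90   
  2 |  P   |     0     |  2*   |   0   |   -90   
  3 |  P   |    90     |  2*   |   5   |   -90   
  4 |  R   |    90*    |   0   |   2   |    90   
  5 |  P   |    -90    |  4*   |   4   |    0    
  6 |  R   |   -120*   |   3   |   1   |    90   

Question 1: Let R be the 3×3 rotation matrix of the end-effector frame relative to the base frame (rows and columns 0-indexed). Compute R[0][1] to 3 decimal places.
1.000

End-effector y-axis (col 1 of R) = (1.0000,-0.0000,-0.0000)
R[0][1] = 1.0000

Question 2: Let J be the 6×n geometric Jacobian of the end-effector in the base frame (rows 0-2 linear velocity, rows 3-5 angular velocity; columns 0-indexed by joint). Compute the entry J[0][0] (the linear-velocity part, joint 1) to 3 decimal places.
axis z_0 = ẑ; lever o_n−o_0 = (10.0000,3.5000,0.1340)
cross product → J_v[:, 0] = (-3.5000,10.0000,0.0000)
J_ω[:, 0] = z_0
entry J[0][0] = -3.5000

-3.500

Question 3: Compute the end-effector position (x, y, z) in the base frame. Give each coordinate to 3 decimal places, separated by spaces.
10.000 3.500 0.134

after link 1: o_1 = (0.0000, 0.0000, 1.0000)
after link 2: o_2 = (-2.0000, 0.0000, 1.0000)
after link 3: o_3 = (3.0000, 0.0000, -1.0000)
after link 4: o_4 = (3.0000, 0.0000, 1.0000)
after link 5: o_5 = (7.0000, 4.0000, 1.0000)
after link 6: o_6 = (10.0000, 3.5000, 0.1340)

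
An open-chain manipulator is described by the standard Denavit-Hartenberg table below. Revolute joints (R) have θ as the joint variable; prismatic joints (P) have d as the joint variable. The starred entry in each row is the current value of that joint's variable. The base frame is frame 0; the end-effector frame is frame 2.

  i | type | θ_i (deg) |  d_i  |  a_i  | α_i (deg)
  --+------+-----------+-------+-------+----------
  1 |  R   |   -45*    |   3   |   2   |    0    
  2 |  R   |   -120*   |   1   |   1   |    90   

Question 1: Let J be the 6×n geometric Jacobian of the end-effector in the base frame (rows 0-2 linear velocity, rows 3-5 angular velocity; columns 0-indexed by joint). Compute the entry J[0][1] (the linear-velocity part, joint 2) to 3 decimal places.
axis z_1 = (0.0000,0.0000,1.0000); lever o_n−o_1 = (-0.9659,-0.2588,1.0000)
cross product → J_v[:, 1] = (0.2588,-0.9659,0.0000)
J_ω[:, 1] = z_1
entry J[0][1] = 0.2588

0.259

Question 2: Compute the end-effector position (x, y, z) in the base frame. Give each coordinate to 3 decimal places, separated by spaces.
after link 1: o_1 = (1.4142, -1.4142, 3.0000)
after link 2: o_2 = (0.4483, -1.6730, 4.0000)

0.448 -1.673 4.000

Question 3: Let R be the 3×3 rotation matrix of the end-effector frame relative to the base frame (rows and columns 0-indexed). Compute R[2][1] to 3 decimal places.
1.000

End-effector y-axis (col 1 of R) = (0.0000,-0.0000,1.0000)
R[2][1] = 1.0000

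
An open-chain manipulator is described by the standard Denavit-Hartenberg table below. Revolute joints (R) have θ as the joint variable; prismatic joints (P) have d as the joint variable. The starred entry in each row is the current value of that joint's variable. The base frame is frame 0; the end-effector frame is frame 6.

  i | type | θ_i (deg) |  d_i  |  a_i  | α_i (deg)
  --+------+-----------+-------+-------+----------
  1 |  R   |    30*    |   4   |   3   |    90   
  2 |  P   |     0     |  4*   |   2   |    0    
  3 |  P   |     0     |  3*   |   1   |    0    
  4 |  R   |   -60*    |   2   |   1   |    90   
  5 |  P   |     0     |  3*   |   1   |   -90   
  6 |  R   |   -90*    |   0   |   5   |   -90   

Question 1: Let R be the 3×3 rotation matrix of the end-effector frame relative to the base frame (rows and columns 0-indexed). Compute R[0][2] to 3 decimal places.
0.433

End-effector z-axis (col 2 of R) = (0.4330,0.2500,-0.8660)
R[0][2] = 0.4330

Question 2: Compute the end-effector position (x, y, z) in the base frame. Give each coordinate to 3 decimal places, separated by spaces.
4.562 -7.758 -1.732

after link 1: o_1 = (2.5981, 1.5000, 4.0000)
after link 2: o_2 = (6.3301, -0.9641, 4.0000)
after link 3: o_3 = (8.6962, -3.0622, 4.0000)
after link 4: o_4 = (10.1292, -4.5442, 3.1340)
after link 5: o_5 = (8.3122, -5.5933, 0.7679)
after link 6: o_6 = (4.5622, -7.7583, -1.7321)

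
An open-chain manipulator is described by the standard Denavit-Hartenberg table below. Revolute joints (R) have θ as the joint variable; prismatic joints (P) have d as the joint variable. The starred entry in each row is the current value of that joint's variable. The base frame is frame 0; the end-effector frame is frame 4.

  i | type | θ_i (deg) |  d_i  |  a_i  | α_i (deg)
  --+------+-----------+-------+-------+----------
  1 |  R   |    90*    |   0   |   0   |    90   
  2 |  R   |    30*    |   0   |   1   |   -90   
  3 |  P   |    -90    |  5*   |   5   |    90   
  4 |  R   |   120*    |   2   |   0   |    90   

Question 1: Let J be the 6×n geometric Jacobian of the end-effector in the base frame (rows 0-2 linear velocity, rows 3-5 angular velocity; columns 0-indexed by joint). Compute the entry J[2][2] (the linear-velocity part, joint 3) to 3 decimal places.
0.866

prismatic axis z_2 = (-0.0000,-0.5000,0.8660)
J_v[:, 2] = z_2; J_ω[:, 2] = (0,0,0)
entry J[2][2] = 0.8660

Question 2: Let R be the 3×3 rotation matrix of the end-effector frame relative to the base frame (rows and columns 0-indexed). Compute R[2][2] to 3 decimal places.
End-effector z-axis (col 2 of R) = (0.8660,-0.2500,0.4330)
R[2][2] = 0.4330

0.433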